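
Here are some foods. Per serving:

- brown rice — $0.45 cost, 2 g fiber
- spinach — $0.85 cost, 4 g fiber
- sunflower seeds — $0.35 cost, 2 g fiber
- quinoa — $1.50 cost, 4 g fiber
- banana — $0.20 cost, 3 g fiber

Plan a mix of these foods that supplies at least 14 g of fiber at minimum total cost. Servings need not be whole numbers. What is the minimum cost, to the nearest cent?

Cost per g of fiber: banana $0.0667, sunflower seeds $0.1750, spinach $0.2125, brown rice $0.2250, quinoa $0.3750.
With no serving limits, use only banana: 14 g / 3 g = 4.667 servings × $0.20 = $0.93.

$0.93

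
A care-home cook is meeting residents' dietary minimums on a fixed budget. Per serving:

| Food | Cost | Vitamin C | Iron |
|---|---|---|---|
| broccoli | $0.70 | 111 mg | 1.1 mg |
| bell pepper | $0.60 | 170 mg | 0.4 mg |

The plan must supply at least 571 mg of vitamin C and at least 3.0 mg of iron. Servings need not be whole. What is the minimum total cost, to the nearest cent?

A basic optimal solution has at most two foods positive. Try each food alone and each pair with both targets met exactly.
broccoli only: max(571/111, 3.0/1.1) = 5.144 servings → $3.60.
bell pepper only: max(571/170, 3.0/0.4) = 7.5 servings → $4.50.
broccoli + bell pepper with both tight: 1.975 servings and 2.069 servings → $2.62.
The minimum over all feasible corners is $2.62.

$2.62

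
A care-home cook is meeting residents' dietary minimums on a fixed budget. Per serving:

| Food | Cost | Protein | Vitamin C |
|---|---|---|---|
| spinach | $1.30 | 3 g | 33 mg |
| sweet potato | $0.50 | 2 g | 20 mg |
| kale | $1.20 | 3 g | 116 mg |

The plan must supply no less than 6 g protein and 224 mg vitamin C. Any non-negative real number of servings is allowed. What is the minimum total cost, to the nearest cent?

An LP optimum is at a vertex; with two nutrient constraints at most two foods are used. Check each candidate.
spinach only: max(6/3, 224/33) = 6.788 servings → $8.82.
sweet potato only: max(6/2, 224/20) = 11.2 servings → $5.60.
kale only: max(6/3, 224/116) = 2 servings → $2.40.
spinach + sweet potato: intersection lies outside the first quadrant.
spinach + kale with both tight: 0.09639 servings and 1.904 servings → $2.41.
sweet potato + kale with both tight: 0.1395 servings and 1.907 servings → $2.36.
The minimum over all feasible corners is $2.36.

$2.36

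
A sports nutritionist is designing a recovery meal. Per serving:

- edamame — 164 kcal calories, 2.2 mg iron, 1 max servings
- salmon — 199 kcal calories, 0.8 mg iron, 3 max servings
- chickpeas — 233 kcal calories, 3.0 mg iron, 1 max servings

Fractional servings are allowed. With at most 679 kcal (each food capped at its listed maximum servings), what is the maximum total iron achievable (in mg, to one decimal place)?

6.3 mg

Iron per kcal: edamame 0.01341, chickpeas 0.01288, salmon 0.00402.
Take 1 serving of edamame: uses 164 kcal, +2.2 mg iron (running total 2.2 mg).
Take 1 serving of chickpeas: uses 233 kcal, +3.0 mg iron (running total 5.2 mg).
Take 1.417 servings of salmon: uses 282 kcal, +1.1 mg iron (running total 6.3 mg).
Filling greedily by iron-per-kcal is optimal for one linear limit, giving 6.3 mg.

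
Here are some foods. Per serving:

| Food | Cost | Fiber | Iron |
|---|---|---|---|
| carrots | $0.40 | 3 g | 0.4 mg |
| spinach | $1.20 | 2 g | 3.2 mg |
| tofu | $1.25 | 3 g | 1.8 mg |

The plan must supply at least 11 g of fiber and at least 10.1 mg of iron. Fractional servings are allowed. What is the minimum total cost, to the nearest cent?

Two binding constraints pin down two serving amounts, so the optimal mix uses at most two foods. The candidates are each food alone (scaled to the tighter of fiber/iron) and each pair with both constraints tight.
carrots only: max(11/3, 10.1/0.4) = 25.25 servings → $10.10.
spinach only: max(11/2, 10.1/3.2) = 5.5 servings → $6.60.
tofu only: max(11/3, 10.1/1.8) = 5.611 servings → $7.01.
carrots + spinach with both tight: 1.705 servings and 2.943 servings → $4.21.
carrots + tofu: the both-tight solution has a negative serving — not a feasible corner.
spinach + tofu with both tight: 1.75 servings and 2.5 servings → $5.22.
Cheapest feasible corner: $4.21.

$4.21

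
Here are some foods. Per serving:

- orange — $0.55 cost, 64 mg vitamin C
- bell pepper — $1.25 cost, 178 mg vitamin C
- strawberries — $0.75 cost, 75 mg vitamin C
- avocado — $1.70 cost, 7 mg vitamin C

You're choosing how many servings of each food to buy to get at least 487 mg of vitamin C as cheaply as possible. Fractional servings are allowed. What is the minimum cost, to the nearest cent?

Cost per mg of vitamin C: bell pepper $0.0070, orange $0.0086, strawberries $0.0100, avocado $0.2429.
With no serving limits, use only bell pepper: 487 mg / 178 mg = 2.736 servings × $1.25 = $3.42.

$3.42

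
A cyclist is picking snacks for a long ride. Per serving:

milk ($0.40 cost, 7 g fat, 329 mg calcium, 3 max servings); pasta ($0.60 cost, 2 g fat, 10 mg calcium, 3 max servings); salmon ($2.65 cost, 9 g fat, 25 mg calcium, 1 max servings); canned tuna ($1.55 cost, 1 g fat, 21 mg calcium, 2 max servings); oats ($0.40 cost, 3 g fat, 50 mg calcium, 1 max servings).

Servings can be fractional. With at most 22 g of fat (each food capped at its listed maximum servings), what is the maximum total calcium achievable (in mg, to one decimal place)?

Calcium per g fat: milk 47, canned tuna 21, oats 16.67, pasta 5, salmon 2.778.
Take 3 servings of milk: uses 21 g fat, +987.0 mg calcium (running total 987.0 mg).
Take 1 serving of canned tuna: uses 1 g fat, +21.0 mg calcium (running total 1008.0 mg).
Filling greedily by calcium-per-g fat is optimal for one linear limit, giving 1008.0 mg.

1008.0 mg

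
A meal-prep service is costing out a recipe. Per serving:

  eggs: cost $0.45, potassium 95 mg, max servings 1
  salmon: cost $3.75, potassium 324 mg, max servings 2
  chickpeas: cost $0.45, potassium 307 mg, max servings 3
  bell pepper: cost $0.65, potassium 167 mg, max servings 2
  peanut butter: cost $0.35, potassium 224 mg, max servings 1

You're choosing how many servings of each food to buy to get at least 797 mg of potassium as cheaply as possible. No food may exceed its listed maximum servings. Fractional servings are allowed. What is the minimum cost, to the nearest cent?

Cost per mg of potassium: chickpeas $0.0015, peanut butter $0.0016, bell pepper $0.0039, eggs $0.0047, salmon $0.0116.
Take 2.596 servings of chickpeas: +797.0 mg potassium for $1.17 (total $1.17, still need 0.0 mg).
Filling from the cheapest source first is optimal under one linear minimum: $1.17.

$1.17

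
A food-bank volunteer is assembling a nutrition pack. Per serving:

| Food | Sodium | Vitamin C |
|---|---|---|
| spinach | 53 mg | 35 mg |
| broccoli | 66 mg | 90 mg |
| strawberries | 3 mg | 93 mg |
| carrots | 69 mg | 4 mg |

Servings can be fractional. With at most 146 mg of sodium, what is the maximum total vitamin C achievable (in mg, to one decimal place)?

4526.0 mg

Vitamin C per mg sodium: strawberries 31, broccoli 1.364, spinach 0.6604, carrots 0.05797.
With no serving limits, spend the whole sodium allowance on strawberries: 146 mg / 3 mg × 93 mg = 4526.0 mg.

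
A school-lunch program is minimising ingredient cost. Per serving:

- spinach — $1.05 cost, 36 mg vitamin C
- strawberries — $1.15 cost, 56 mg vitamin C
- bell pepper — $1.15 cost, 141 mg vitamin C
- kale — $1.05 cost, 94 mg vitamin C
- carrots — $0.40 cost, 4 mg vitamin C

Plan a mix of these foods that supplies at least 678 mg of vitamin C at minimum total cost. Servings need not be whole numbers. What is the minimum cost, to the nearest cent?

Cost per mg of vitamin C: bell pepper $0.0082, kale $0.0112, strawberries $0.0205, spinach $0.0292, carrots $0.1000.
With no serving limits, use only bell pepper: 678 mg / 141 mg = 4.809 servings × $1.15 = $5.53.

$5.53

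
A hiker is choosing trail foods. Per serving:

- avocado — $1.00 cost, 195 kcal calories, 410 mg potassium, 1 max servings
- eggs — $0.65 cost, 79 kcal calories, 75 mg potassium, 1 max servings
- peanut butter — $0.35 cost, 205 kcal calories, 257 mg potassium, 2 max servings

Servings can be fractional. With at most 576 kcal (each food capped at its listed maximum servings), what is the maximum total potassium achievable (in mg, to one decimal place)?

887.6 mg

Potassium per kcal: avocado 2.103, peanut butter 1.254, eggs 0.9494.
Take 1 serving of avocado: uses 195 kcal, +410.0 mg potassium (running total 410.0 mg).
Take 1.859 servings of peanut butter: uses 381 kcal, +477.6 mg potassium (running total 887.6 mg).
Greedy by best ratio exhausts the calories allowance optimally: 887.6 mg.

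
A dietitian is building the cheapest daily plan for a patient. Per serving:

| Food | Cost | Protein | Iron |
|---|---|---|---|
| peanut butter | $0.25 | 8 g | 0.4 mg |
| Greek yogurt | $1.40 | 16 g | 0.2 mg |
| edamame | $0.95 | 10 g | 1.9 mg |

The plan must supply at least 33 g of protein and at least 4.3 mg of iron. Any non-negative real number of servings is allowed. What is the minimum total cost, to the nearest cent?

$2.24

For a min-cost LP with two ≥-constraints, a basic feasible solution has at most two positive variables.
peanut butter only: max(33/8, 4.3/0.4) = 10.75 servings → $2.69.
Greek yogurt only: max(33/16, 4.3/0.2) = 21.5 servings → $30.10.
edamame only: max(33/10, 4.3/1.9) = 3.3 servings → $3.13.
peanut butter + Greek yogurt: the both-tight solution has a negative serving — not a feasible corner.
peanut butter + edamame with both tight: 1.759 servings and 1.893 servings → $2.24.
Greek yogurt + edamame with both tight: 0.6937 servings and 2.19 servings → $3.05.
The minimum over all feasible corners is $2.24.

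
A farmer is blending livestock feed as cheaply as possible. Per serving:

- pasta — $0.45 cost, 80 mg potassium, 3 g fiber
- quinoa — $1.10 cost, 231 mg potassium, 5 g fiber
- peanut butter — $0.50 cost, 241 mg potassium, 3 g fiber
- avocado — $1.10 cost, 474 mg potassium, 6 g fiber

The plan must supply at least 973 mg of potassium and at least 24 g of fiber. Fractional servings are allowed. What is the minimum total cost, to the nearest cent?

$3.70

The cheapest plan sits at a corner of the feasible region — with two constraints it uses at most two foods.
pasta only: max(973/80, 24/3) = 12.16 servings → $5.47.
quinoa only: max(973/231, 24/5) = 4.8 servings → $5.28.
peanut butter only: max(973/241, 24/3) = 8 servings → $4.00.
avocado only: max(973/474, 24/6) = 4 servings → $4.40.
pasta + quinoa with both tight: 2.317 servings and 3.41 servings → $4.79.
pasta + peanut butter with both tight: 5.932 servings and 2.068 servings → $3.70.
pasta + avocado with both tight: 5.879 servings and 1.061 servings → $3.81.
quinoa + peanut butter: intersection lies outside the first quadrant.
quinoa + avocado: the both-tight solution has a negative serving — not a feasible corner.
peanut butter + avocado with both targets exact would need a negative amount; discard.
The minimum over all feasible corners is $3.70.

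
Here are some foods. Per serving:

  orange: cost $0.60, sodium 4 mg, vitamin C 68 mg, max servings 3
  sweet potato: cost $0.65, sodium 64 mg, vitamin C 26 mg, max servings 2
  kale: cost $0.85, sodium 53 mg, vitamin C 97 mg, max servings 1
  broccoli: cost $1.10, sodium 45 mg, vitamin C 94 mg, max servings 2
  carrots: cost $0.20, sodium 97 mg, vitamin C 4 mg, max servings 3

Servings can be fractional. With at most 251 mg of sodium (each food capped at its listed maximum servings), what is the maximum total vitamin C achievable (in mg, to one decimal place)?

528.0 mg

Vitamin C per mg sodium: orange 17, broccoli 2.089, kale 1.83, sweet potato 0.4062, carrots 0.04124.
Take 3 servings of orange: uses 12 mg sodium, +204.0 mg vitamin C (running total 204.0 mg).
Take 2 servings of broccoli: uses 90 mg sodium, +188.0 mg vitamin C (running total 392.0 mg).
Take 1 serving of kale: uses 53 mg sodium, +97.0 mg vitamin C (running total 489.0 mg).
Take 1.5 servings of sweet potato: uses 96 mg sodium, +39.0 mg vitamin C (running total 528.0 mg).
Greedy by best ratio exhausts the sodium allowance optimally: 528.0 mg.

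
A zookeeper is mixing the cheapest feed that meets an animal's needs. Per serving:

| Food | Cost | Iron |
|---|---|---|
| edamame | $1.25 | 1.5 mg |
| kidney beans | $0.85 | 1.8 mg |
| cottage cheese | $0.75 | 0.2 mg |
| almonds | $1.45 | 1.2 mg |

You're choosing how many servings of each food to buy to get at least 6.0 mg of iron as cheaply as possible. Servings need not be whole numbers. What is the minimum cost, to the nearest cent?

$2.83

Cost per mg of iron: kidney beans $0.4722, edamame $0.8333, almonds $1.2083, cottage cheese $3.7500.
With no serving limits, use only kidney beans: 6.0 mg / 1.8 mg = 3.333 servings × $0.85 = $2.83.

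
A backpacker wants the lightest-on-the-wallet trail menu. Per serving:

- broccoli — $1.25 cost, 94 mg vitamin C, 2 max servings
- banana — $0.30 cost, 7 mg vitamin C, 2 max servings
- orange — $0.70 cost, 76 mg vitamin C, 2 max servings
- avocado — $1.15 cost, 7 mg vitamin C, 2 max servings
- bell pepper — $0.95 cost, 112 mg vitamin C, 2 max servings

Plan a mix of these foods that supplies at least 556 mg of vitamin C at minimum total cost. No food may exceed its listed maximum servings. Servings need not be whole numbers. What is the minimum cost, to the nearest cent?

Cost per mg of vitamin C: bell pepper $0.0085, orange $0.0092, broccoli $0.0133, banana $0.0429, avocado $0.1643.
Take 2 servings of bell pepper: +224.0 mg vitamin C for $1.90 (total $1.90, still need 332.0 mg).
Take 2 servings of orange: +152.0 mg vitamin C for $1.40 (total $3.30, still need 180.0 mg).
Take 1.915 servings of broccoli: +180.0 mg vitamin C for $2.39 (total $5.69, still need 0.0 mg).
Filling from the cheapest source first is optimal under one linear minimum: $5.69.

$5.69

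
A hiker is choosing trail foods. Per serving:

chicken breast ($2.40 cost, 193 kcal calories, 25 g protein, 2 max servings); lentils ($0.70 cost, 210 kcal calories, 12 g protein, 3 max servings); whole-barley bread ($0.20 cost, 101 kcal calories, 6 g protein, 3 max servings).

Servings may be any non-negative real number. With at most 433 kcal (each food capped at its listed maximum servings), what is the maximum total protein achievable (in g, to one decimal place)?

52.8 g

Protein per kcal: chicken breast 0.1295, whole-barley bread 0.05941, lentils 0.05714.
Take 2 servings of chicken breast: uses 386 kcal, +50.0 g protein (running total 50.0 g).
Take 0.4653 servings of whole-barley bread: uses 47 kcal, +2.8 g protein (running total 52.8 g).
Filling greedily by protein-per-kcal is optimal for one linear limit, giving 52.8 g.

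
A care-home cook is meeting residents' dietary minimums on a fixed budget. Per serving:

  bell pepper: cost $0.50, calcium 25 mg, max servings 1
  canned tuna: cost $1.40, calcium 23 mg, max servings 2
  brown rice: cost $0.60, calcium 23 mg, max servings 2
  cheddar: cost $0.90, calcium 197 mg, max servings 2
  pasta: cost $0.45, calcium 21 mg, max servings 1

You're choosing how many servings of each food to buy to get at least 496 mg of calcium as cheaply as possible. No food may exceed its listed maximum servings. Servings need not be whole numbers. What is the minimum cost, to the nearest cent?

Cost per mg of calcium: cheddar $0.0046, bell pepper $0.0200, pasta $0.0214, brown rice $0.0261, canned tuna $0.0609.
Take 2 servings of cheddar: +394.0 mg calcium for $1.80 (total $1.80, still need 102.0 mg).
Take 1 serving of bell pepper: +25.0 mg calcium for $0.50 (total $2.30, still need 77.0 mg).
Take 1 serving of pasta: +21.0 mg calcium for $0.45 (total $2.75, still need 56.0 mg).
Take 2 servings of brown rice: +46.0 mg calcium for $1.20 (total $3.95, still need 10.0 mg).
Take 0.4348 servings of canned tuna: +10.0 mg calcium for $0.61 (total $4.56, still need 0.0 mg).
Filling from the cheapest source first is optimal under one linear minimum: $4.56.

$4.56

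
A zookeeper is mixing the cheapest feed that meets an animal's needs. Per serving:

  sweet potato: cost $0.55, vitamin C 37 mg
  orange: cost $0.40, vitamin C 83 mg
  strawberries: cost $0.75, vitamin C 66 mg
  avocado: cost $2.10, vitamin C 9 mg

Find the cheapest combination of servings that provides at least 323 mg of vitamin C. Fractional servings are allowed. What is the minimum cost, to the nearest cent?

$1.56

Cost per mg of vitamin C: orange $0.0048, strawberries $0.0114, sweet potato $0.0149, avocado $0.2333.
With no serving limits, use only orange: 323 mg / 83 mg = 3.892 servings × $0.40 = $1.56.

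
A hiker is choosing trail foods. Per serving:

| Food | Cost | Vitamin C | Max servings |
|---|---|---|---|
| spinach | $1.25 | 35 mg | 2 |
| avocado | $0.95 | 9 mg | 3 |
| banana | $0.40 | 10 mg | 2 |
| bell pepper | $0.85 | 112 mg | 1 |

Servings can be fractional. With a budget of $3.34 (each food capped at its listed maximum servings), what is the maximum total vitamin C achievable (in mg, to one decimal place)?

181.7 mg

Vitamin C per dollar: bell pepper 131.8, spinach 28, banana 25, avocado 9.474.
Take 1 serving of bell pepper: spends $0.85, +112.0 mg vitamin C (running total 112.0 mg).
Take 1.992 servings of spinach: spends $2.49, +69.7 mg vitamin C (running total 181.7 mg).
Greedy by best ratio exhausts the cost allowance optimally: 181.7 mg.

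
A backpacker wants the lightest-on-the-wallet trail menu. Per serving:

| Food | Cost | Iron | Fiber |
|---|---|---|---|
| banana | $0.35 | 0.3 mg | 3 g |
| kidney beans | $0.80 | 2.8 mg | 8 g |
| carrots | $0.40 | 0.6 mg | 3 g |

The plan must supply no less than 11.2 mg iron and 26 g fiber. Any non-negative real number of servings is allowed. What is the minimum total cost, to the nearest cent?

$3.20

An LP optimum is at a vertex; with two nutrient constraints at most two foods are used. Check each candidate.
banana only: max(11.2/0.3, 26/3) = 37.33 servings → $13.07.
kidney beans only: max(11.2/2.8, 26/8) = 4 servings → $3.20.
carrots only: max(11.2/0.6, 26/3) = 18.67 servings → $7.47.
banana + kidney beans: intersection lies outside the first quadrant.
banana + carrots: the both-tight solution has a negative serving — not a feasible corner.
kidney beans + carrots: the both-tight solution has a negative serving — not a feasible corner.
The minimum over all feasible corners is $3.20.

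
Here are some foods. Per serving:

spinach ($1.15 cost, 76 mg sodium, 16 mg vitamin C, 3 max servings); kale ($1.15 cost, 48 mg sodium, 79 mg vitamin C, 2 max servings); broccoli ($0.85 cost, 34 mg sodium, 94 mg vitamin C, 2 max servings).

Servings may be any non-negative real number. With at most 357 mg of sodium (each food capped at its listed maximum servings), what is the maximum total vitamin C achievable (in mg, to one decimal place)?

Vitamin C per mg sodium: broccoli 2.765, kale 1.646, spinach 0.2105.
Take 2 servings of broccoli: uses 68 mg sodium, +188.0 mg vitamin C (running total 188.0 mg).
Take 2 servings of kale: uses 96 mg sodium, +158.0 mg vitamin C (running total 346.0 mg).
Take 2.539 servings of spinach: uses 193 mg sodium, +40.6 mg vitamin C (running total 386.6 mg).
Greedy by best ratio exhausts the sodium allowance optimally: 386.6 mg.

386.6 mg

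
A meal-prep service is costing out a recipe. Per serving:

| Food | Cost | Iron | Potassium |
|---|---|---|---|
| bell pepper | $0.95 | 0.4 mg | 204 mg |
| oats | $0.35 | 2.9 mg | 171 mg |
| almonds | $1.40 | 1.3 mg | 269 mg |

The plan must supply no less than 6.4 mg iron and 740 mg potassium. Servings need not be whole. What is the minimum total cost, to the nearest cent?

For a min-cost LP with two ≥-constraints, a basic feasible solution has at most two positive variables.
bell pepper only: max(6.4/0.4, 740/204) = 16 servings → $15.20.
oats only: max(6.4/2.9, 740/171) = 4.327 servings → $1.51.
almonds only: max(6.4/1.3, 740/269) = 4.923 servings → $6.89.
bell pepper + oats with both tight: 2.01 servings and 1.93 servings → $2.58.
bell pepper + almonds with both targets exact would need a negative amount; discard.
oats + almonds with both tight: 1.362 servings and 1.885 servings → $3.12.
So the least-cost plan costs $1.51.

$1.51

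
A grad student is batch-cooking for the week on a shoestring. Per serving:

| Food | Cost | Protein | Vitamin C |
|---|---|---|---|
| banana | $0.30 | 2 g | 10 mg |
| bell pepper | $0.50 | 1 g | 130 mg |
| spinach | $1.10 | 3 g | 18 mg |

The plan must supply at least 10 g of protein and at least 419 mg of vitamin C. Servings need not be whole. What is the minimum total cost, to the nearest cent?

Minimising a linear cost over {protein ≥ 10, vitamin C ≥ 419, servings ≥ 0} — the optimum is at a vertex, using one or two foods.
banana only: max(10/2, 419/10) = 41.9 servings → $12.57.
bell pepper only: max(10/1, 419/130) = 10 servings → $5.00.
spinach only: max(10/3, 419/18) = 23.28 servings → $25.61.
banana + bell pepper with both tight: 3.524 servings and 2.952 servings → $2.53.
banana + spinach with both targets exact would need a negative amount; discard.
bell pepper + spinach with both tight: 2.895 servings and 2.368 servings → $4.05.
So the least-cost plan costs $2.53.

$2.53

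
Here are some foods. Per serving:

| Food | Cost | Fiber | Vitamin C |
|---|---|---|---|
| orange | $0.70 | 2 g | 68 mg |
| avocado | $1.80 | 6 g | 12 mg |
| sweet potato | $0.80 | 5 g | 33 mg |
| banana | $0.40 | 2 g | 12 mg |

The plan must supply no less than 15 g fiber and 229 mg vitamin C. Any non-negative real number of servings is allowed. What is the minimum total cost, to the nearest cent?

Compare the cost at each extreme point of the feasible region.
orange only: max(15/2, 229/68) = 7.5 servings → $5.25.
avocado only: max(15/6, 229/12) = 19.08 servings → $34.35.
sweet potato only: max(15/5, 229/33) = 6.939 servings → $5.55.
banana only: max(15/2, 229/12) = 19.08 servings → $7.63.
orange + avocado with both tight: 3.109 servings and 1.464 servings → $4.81.
orange + sweet potato with both tight: 2.372 servings and 2.051 servings → $3.30.
orange + banana with both tight: 2.482 servings and 5.018 servings → $3.74.
avocado + sweet potato: the both-tight solution has a negative serving — not a feasible corner.
avocado + banana: intersection lies outside the first quadrant.
sweet potato + banana with both targets exact would need a negative amount; discard.
The minimum over all feasible corners is $3.30.

$3.30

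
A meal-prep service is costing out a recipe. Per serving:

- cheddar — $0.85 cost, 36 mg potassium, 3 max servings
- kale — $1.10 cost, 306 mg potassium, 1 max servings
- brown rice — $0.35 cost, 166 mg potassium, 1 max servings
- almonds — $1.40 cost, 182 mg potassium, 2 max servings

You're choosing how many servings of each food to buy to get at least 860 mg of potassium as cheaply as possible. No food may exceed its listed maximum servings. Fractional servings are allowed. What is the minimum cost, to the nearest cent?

Cost per mg of potassium: brown rice $0.0021, kale $0.0036, almonds $0.0077, cheddar $0.0236.
Take 1 serving of brown rice: +166.0 mg potassium for $0.35 (total $0.35, still need 694.0 mg).
Take 1 serving of kale: +306.0 mg potassium for $1.10 (total $1.45, still need 388.0 mg).
Take 2 servings of almonds: +364.0 mg potassium for $2.80 (total $4.25, still need 24.0 mg).
Take 0.6667 servings of cheddar: +24.0 mg potassium for $0.57 (total $4.82, still need 0.0 mg).
Filling from the cheapest source first is optimal under one linear minimum: $4.82.

$4.82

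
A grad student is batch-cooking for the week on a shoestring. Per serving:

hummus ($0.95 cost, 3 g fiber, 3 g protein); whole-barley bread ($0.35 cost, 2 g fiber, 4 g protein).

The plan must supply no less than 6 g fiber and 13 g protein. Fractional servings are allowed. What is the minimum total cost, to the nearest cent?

$1.14

This is a tiny linear program; its minimum lies at a vertex of the feasible set. List the vertices and price them.
hummus only: max(6/3, 13/3) = 4.333 servings → $4.12.
whole-barley bread only: max(6/2, 13/4) = 3.25 servings → $1.14.
hummus + whole-barley bread with both targets exact would need a negative amount; discard.
Cheapest feasible corner: $1.14.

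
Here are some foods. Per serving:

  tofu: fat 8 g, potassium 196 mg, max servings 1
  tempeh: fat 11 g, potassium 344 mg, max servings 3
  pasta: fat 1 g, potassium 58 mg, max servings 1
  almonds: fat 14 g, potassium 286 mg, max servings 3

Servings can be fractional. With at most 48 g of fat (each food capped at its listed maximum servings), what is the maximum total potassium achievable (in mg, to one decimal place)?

1408.6 mg

Potassium per g fat: pasta 58, tempeh 31.27, tofu 24.5, almonds 20.43.
Take 1 serving of pasta: uses 1 g fat, +58.0 mg potassium (running total 58.0 mg).
Take 3 servings of tempeh: uses 33 g fat, +1032.0 mg potassium (running total 1090.0 mg).
Take 1 serving of tofu: uses 8 g fat, +196.0 mg potassium (running total 1286.0 mg).
Take 0.4286 servings of almonds: uses 6 g fat, +122.6 mg potassium (running total 1408.6 mg).
Filling greedily by potassium-per-g fat is optimal for one linear limit, giving 1408.6 mg.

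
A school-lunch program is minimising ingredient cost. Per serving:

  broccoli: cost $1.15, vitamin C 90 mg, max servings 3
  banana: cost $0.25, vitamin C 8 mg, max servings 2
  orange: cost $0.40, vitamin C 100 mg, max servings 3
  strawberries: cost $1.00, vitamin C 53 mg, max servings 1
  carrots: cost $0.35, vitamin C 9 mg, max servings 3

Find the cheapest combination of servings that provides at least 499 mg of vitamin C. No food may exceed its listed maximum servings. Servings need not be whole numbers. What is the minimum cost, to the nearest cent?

Cost per mg of vitamin C: orange $0.0040, broccoli $0.0128, strawberries $0.0189, banana $0.0312, carrots $0.0389.
Take 3 servings of orange: +300.0 mg vitamin C for $1.20 (total $1.20, still need 199.0 mg).
Take 2.211 servings of broccoli: +199.0 mg vitamin C for $2.54 (total $3.74, still need 0.0 mg).
Filling from the cheapest source first is optimal under one linear minimum: $3.74.

$3.74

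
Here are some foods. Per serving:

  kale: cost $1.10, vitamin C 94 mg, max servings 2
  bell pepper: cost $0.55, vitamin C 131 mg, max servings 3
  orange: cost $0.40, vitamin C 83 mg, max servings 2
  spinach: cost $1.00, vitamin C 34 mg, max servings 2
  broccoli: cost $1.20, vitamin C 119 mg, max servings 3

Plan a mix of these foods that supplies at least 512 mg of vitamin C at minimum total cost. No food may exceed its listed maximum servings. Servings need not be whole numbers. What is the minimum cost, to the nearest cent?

Cost per mg of vitamin C: bell pepper $0.0042, orange $0.0048, broccoli $0.0101, kale $0.0117, spinach $0.0294.
Take 3 servings of bell pepper: +393.0 mg vitamin C for $1.65 (total $1.65, still need 119.0 mg).
Take 1.434 servings of orange: +119.0 mg vitamin C for $0.57 (total $2.22, still need 0.0 mg).
Greedy by cheapest-per-mg is optimal for a single linear constraint, so the minimum cost is $2.22.

$2.22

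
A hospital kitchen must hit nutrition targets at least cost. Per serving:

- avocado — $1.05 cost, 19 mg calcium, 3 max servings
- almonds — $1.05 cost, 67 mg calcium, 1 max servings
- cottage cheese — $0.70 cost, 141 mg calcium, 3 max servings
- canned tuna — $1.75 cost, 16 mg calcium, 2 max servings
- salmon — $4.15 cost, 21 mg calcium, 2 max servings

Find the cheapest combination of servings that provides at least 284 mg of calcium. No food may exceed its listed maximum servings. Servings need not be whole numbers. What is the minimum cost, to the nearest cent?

Cost per mg of calcium: cottage cheese $0.0050, almonds $0.0157, avocado $0.0553, canned tuna $0.1094, salmon $0.1976.
Take 2.014 servings of cottage cheese: +284.0 mg calcium for $1.41 (total $1.41, still need 0.0 mg).
Greedy by cheapest-per-mg is optimal for a single linear constraint, so the minimum cost is $1.41.

$1.41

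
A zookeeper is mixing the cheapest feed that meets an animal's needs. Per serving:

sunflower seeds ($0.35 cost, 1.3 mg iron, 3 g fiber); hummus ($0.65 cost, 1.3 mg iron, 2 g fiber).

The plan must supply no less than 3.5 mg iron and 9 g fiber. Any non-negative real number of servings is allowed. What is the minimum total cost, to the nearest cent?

$1.05

A basic optimal solution has at most two foods positive. Try each food alone and each pair with both targets met exactly.
sunflower seeds only: max(3.5/1.3, 9/3) = 3 servings → $1.05.
hummus only: max(3.5/1.3, 9/2) = 4.5 servings → $2.92.
sunflower seeds + hummus: intersection lies outside the first quadrant.
The minimum over all feasible corners is $1.05.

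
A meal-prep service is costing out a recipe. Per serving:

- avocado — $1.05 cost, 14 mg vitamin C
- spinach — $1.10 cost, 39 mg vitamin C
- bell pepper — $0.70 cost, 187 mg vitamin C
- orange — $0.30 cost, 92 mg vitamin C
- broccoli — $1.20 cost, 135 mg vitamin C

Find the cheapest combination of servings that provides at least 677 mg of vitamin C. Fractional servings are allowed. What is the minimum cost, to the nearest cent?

Cost per mg of vitamin C: orange $0.0033, bell pepper $0.0037, broccoli $0.0089, spinach $0.0282, avocado $0.0750.
With no serving limits, use only orange: 677 mg / 92 mg = 7.359 servings × $0.30 = $2.21.

$2.21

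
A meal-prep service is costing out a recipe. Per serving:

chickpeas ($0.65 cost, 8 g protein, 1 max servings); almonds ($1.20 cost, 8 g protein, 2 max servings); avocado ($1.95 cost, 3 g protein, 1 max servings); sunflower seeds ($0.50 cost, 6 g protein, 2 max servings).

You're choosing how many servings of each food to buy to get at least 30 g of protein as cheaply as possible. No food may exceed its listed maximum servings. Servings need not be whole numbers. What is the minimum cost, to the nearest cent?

Cost per g of protein: chickpeas $0.0813, sunflower seeds $0.0833, almonds $0.1500, avocado $0.6500.
Take 1 serving of chickpeas: +8.0 g protein for $0.65 (total $0.65, still need 22.0 g).
Take 2 servings of sunflower seeds: +12.0 g protein for $1.00 (total $1.65, still need 10.0 g).
Take 1.25 servings of almonds: +10.0 g protein for $1.50 (total $3.15, still need 0.0 g).
Filling from the cheapest source first is optimal under one linear minimum: $3.15.

$3.15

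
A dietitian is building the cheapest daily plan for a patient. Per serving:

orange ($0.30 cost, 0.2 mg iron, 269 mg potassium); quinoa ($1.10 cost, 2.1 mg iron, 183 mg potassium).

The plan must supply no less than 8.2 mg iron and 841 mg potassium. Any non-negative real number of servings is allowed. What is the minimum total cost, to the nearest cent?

$4.39

At the optimum either one food covers both requirements or two foods hit both targets exactly; no other combination can be cheaper.
orange only: max(8.2/0.2, 841/269) = 41 servings → $12.30.
quinoa only: max(8.2/2.1, 841/183) = 4.596 servings → $5.06.
orange + quinoa with both tight: 0.5026 servings and 3.857 servings → $4.39.
So the least-cost plan costs $4.39.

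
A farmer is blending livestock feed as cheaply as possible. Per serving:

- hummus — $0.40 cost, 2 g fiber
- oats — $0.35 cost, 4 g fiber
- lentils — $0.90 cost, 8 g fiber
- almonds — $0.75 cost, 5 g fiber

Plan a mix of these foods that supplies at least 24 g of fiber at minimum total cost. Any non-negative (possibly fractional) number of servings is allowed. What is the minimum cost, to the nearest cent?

Cost per g of fiber: oats $0.0875, lentils $0.1125, almonds $0.1500, hummus $0.2000.
With no serving limits, use only oats: 24 g / 4 g = 6 servings × $0.35 = $2.10.

$2.10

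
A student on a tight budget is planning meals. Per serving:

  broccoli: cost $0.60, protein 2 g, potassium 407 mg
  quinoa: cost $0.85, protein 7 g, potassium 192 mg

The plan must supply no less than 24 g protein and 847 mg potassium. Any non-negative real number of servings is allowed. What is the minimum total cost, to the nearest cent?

A basic optimal solution has at most two foods positive. Try each food alone and each pair with both targets met exactly.
broccoli only: max(24/2, 847/407) = 12 servings → $7.20.
quinoa only: max(24/7, 847/192) = 4.411 servings → $3.75.
broccoli + quinoa with both tight: 0.5359 servings and 3.275 servings → $3.11.
So the least-cost plan costs $3.11.

$3.11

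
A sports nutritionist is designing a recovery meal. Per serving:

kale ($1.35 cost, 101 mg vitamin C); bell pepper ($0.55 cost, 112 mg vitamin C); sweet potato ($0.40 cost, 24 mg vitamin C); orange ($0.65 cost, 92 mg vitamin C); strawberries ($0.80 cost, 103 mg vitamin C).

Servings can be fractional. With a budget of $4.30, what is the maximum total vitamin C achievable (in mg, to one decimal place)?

875.6 mg

Vitamin C per dollar: bell pepper 203.6, orange 141.5, strawberries 128.8, kale 74.81, sweet potato 60.
With no serving limits, spend the whole cost allowance on bell pepper: $4.30 / $0.55 × 112 mg = 875.6 mg.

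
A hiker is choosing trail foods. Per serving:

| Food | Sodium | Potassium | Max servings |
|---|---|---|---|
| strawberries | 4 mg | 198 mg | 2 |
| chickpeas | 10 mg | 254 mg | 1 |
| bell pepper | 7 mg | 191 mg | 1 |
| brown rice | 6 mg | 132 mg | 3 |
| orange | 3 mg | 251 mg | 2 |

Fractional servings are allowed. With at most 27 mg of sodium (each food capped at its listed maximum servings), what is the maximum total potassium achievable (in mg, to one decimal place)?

Potassium per mg sodium: orange 83.67, strawberries 49.5, bell pepper 27.29, chickpeas 25.4, brown rice 22.
Take 2 servings of orange: uses 6 mg sodium, +502.0 mg potassium (running total 502.0 mg).
Take 2 servings of strawberries: uses 8 mg sodium, +396.0 mg potassium (running total 898.0 mg).
Take 1 serving of bell pepper: uses 7 mg sodium, +191.0 mg potassium (running total 1089.0 mg).
Take 0.6 servings of chickpeas: uses 6 mg sodium, +152.4 mg potassium (running total 1241.4 mg).
Greedy by best ratio exhausts the sodium allowance optimally: 1241.4 mg.

1241.4 mg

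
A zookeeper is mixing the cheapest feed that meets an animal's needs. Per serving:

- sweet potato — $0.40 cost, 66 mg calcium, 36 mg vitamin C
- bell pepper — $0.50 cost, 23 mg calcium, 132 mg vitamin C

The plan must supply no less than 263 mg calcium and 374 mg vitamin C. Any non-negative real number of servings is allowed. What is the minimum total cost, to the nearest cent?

$2.29

Two binding constraints pin down two serving amounts, so the optimal mix uses at most two foods. The candidates are each food alone (scaled to the tighter of calcium/vitamin C) and each pair with both constraints tight.
sweet potato only: max(263/66, 374/36) = 10.39 servings → $4.16.
bell pepper only: max(263/23, 374/132) = 11.43 servings → $5.72.
sweet potato + bell pepper with both tight: 3.312 servings and 1.93 servings → $2.29.
So the least-cost plan costs $2.29.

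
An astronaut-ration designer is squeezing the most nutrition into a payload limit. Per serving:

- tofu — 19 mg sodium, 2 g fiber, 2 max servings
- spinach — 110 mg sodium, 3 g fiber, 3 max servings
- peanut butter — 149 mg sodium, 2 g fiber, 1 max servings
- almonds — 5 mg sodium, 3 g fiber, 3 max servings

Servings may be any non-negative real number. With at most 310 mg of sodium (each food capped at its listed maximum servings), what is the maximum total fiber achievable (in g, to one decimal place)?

20.0 g

Fiber per mg sodium: almonds 0.6, tofu 0.1053, spinach 0.02727, peanut butter 0.01342.
Take 3 servings of almonds: uses 15 mg sodium, +9.0 g fiber (running total 9.0 g).
Take 2 servings of tofu: uses 38 mg sodium, +4.0 g fiber (running total 13.0 g).
Take 2.336 servings of spinach: uses 257 mg sodium, +7.0 g fiber (running total 20.0 g).
Filling greedily by fiber-per-mg sodium is optimal for one linear limit, giving 20.0 g.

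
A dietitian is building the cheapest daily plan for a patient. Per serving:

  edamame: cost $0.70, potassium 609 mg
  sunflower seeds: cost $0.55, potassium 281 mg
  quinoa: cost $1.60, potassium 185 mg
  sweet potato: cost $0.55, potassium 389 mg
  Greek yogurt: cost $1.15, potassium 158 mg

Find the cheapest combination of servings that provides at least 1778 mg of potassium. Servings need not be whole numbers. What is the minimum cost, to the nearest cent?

$2.04

Cost per mg of potassium: edamame $0.0011, sweet potato $0.0014, sunflower seeds $0.0020, Greek yogurt $0.0073, quinoa $0.0086.
With no serving limits, use only edamame: 1778 mg / 609 mg = 2.92 servings × $0.70 = $2.04.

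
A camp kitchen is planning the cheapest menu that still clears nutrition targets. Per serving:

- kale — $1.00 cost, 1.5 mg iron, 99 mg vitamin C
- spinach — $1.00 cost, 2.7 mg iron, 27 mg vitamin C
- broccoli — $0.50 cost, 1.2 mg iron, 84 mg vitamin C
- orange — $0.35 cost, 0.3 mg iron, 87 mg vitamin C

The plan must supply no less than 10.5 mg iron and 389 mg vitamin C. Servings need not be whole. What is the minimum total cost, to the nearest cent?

$4.11

Minimising a linear cost over {iron ≥ 10.5, vitamin C ≥ 389, servings ≥ 0} — the optimum is at a vertex, using one or two foods.
kale only: max(10.5/1.5, 389/99) = 7 servings → $7.00.
spinach only: max(10.5/2.7, 389/27) = 14.41 servings → $14.41.
broccoli only: max(10.5/1.2, 389/84) = 8.75 servings → $4.38.
orange only: max(10.5/0.3, 389/87) = 35 servings → $12.25.
kale + spinach with both tight: 3.381 servings and 2.011 servings → $5.39.
kale + broccoli with both targets exact would need a negative amount; discard.
kale + orange with both targets exact would need a negative amount; discard.
spinach + broccoli with both tight: 2.136 servings and 3.944 servings → $4.11.
spinach + orange with both tight: 3.513 servings and 3.381 servings → $4.70.
broccoli + orange: the both-tight solution has a negative serving — not a feasible corner.
The minimum over all feasible corners is $4.11.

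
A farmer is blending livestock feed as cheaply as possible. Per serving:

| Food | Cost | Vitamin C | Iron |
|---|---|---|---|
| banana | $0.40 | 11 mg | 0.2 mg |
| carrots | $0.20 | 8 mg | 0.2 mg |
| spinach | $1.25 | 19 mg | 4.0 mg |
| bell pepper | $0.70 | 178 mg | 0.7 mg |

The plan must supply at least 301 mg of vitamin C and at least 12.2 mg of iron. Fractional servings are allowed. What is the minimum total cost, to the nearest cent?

Two binding constraints pin down two serving amounts, so the optimal mix uses at most two foods. The candidates are each food alone (scaled to the tighter of vitamin C/iron) and each pair with both constraints tight.
banana only: max(301/11, 12.2/0.2) = 61 servings → $24.40.
carrots only: max(301/8, 12.2/0.2) = 61 servings → $12.20.
spinach only: max(301/19, 12.2/4.0) = 15.84 servings → $19.80.
bell pepper only: max(301/178, 12.2/0.7) = 17.43 servings → $12.20.
banana + carrots: the both-tight solution has a negative serving — not a feasible corner.
banana + spinach with both tight: 24.18 servings and 1.841 servings → $11.97.
banana + bell pepper with both targets exact would need a negative amount; discard.
carrots + spinach with both tight: 34.48 servings and 1.326 servings → $8.55.
carrots + bell pepper: intersection lies outside the first quadrant.
spinach + bell pepper with both tight: 2.806 servings and 1.391 servings → $4.48.
So the least-cost plan costs $4.48.

$4.48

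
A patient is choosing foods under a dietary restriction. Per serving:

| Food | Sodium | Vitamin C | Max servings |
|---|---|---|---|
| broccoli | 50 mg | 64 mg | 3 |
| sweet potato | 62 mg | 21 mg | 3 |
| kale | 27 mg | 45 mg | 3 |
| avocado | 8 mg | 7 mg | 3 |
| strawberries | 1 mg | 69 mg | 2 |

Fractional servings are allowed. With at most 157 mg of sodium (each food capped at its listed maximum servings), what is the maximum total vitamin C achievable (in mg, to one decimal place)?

367.7 mg

Vitamin C per mg sodium: strawberries 69, kale 1.667, broccoli 1.28, avocado 0.875, sweet potato 0.3387.
Take 2 servings of strawberries: uses 2 mg sodium, +138.0 mg vitamin C (running total 138.0 mg).
Take 3 servings of kale: uses 81 mg sodium, +135.0 mg vitamin C (running total 273.0 mg).
Take 1.48 servings of broccoli: uses 74 mg sodium, +94.7 mg vitamin C (running total 367.7 mg).
Filling greedily by vitamin C-per-mg sodium is optimal for one linear limit, giving 367.7 mg.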